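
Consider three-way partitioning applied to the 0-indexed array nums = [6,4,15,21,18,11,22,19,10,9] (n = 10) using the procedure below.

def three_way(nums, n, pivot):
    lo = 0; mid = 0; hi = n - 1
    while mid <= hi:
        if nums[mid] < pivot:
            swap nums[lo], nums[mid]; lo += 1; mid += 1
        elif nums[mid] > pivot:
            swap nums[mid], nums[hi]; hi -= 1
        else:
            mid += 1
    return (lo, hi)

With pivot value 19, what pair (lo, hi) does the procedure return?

(7, 7)

pivot = 19; lo=0, mid=0, hi=9
nums[mid]=6<19: swap nums[0],nums[0]; lo=1,mid=1 → [6,4,15,21,18,11,22,19,10,9]
nums[mid]=4<19: swap nums[1],nums[1]; lo=2,mid=2 → [6,4,15,21,18,11,22,19,10,9]
nums[mid]=15<19: swap nums[2],nums[2]; lo=3,mid=3 → [6,4,15,21,18,11,22,19,10,9]
nums[mid]=21>19: swap nums[3],nums[9]; hi=8 → [6,4,15,9,18,11,22,19,10,21]
nums[mid]=9<19: swap nums[3],nums[3]; lo=4,mid=4 → [6,4,15,9,18,11,22,19,10,21]
nums[mid]=18<19: swap nums[4],nums[4]; lo=5,mid=5 → [6,4,15,9,18,11,22,19,10,21]
nums[mid]=11<19: swap nums[5],nums[5]; lo=6,mid=6 → [6,4,15,9,18,11,22,19,10,21]
nums[mid]=22>19: swap nums[6],nums[8]; hi=7 → [6,4,15,9,18,11,10,19,22,21]
nums[mid]=10<19: swap nums[6],nums[6]; lo=7,mid=7 → [6,4,15,9,18,11,10,19,22,21]
nums[mid]=19=19: mid=8
end: lo=7, hi=7; nums = [6,4,15,9,18,11,10,19,22,21]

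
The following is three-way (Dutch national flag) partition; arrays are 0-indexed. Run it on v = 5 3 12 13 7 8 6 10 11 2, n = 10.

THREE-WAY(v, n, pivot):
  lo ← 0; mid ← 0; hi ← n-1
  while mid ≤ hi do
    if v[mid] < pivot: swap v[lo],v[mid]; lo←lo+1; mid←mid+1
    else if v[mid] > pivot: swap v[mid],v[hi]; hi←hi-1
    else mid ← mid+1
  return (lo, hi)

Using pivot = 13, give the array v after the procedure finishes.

5 3 12 7 8 6 10 11 2 13

lo=0 mid=0 hi=9
5<13: swap(0,0), lo=1 mid=1 ⇒ 5 3 12 13 7 8 6 10 11 2
3<13: swap(1,1), lo=2 mid=2 ⇒ 5 3 12 13 7 8 6 10 11 2
12<13: swap(2,2), lo=3 mid=3 ⇒ 5 3 12 13 7 8 6 10 11 2
13=13: mid=4
7<13: swap(3,4), lo=4 mid=5 ⇒ 5 3 12 7 13 8 6 10 11 2
8<13: swap(4,5), lo=5 mid=6 ⇒ 5 3 12 7 8 13 6 10 11 2
6<13: swap(5,6), lo=6 mid=7 ⇒ 5 3 12 7 8 6 13 10 11 2
10<13: swap(6,7), lo=7 mid=8 ⇒ 5 3 12 7 8 6 10 13 11 2
11<13: swap(7,8), lo=8 mid=9 ⇒ 5 3 12 7 8 6 10 11 13 2
2<13: swap(8,9), lo=9 mid=10 ⇒ 5 3 12 7 8 6 10 11 2 13
done. lo=9 hi=9; v=5 3 12 7 8 6 10 11 2 13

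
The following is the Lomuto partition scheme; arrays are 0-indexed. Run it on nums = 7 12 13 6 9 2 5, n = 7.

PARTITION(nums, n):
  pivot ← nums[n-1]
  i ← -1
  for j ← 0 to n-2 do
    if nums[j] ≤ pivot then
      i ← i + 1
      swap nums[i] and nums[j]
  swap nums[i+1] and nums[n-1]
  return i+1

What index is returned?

1

pivot=5, i=-1
j=0: 7>5, skip
j=1: 12>5, skip
j=2: 13>5, skip
j=3: 6>5, skip
j=4: 9>5, skip
j=5: 2≤5, i=0, swap(0,5) ⇒ 2 12 13 6 9 7 5
swap(1,6) ⇒ 2 5 13 6 9 7 12; return 1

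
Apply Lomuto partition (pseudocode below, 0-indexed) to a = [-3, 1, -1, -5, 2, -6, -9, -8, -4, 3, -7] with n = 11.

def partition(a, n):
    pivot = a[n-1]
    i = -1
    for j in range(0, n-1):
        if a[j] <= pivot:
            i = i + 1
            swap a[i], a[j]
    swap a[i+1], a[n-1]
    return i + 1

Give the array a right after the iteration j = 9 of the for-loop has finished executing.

[-9, -8, -1, -5, 2, -6, -3, 1, -4, 3, -7]

pivot = a[10] = -7; i = -1
j=0: a[0]=-3 > -7 → no swap
j=1: a[1]=1 > -7 → no swap
j=2: a[2]=-1 > -7 → no swap
j=3: a[3]=-5 > -7 → no swap
j=4: a[4]=2 > -7 → no swap
j=5: a[5]=-6 > -7 → no swap
j=6: a[6]=-9 ≤ -7 → i=0, swap a[0],a[6] → [-9, 1, -1, -5, 2, -6, -3, -8, -4, 3, -7]
j=7: a[7]=-8 ≤ -7 → i=1, swap a[1],a[7] → [-9, -8, -1, -5, 2, -6, -3, 1, -4, 3, -7]
j=8: a[8]=-4 > -7 → no swap
j=9: a[9]=3 > -7 → no swap
(after j=9) a = [-9, -8, -1, -5, 2, -6, -3, 1, -4, 3, -7]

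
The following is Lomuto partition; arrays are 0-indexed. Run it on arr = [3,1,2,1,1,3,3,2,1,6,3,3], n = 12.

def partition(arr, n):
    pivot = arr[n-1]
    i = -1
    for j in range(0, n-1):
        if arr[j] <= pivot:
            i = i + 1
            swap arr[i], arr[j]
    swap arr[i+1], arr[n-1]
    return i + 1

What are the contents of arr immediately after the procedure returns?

pivot = arr[11] = 3; i = -1
j=0: arr[0]=3 ≤ 3 → i=0, swap arr[0],arr[0] (no change) → [3,1,2,1,1,3,3,2,1,6,3,3]
j=1: arr[1]=1 ≤ 3 → i=1, swap arr[1],arr[1] (no change) → [3,1,2,1,1,3,3,2,1,6,3,3]
j=2: arr[2]=2 ≤ 3 → i=2, swap arr[2],arr[2] (no change) → [3,1,2,1,1,3,3,2,1,6,3,3]
j=3: arr[3]=1 ≤ 3 → i=3, swap arr[3],arr[3] (no change) → [3,1,2,1,1,3,3,2,1,6,3,3]
j=4: arr[4]=1 ≤ 3 → i=4, swap arr[4],arr[4] (no change) → [3,1,2,1,1,3,3,2,1,6,3,3]
j=5: arr[5]=3 ≤ 3 → i=5, swap arr[5],arr[5] (no change) → [3,1,2,1,1,3,3,2,1,6,3,3]
j=6: arr[6]=3 ≤ 3 → i=6, swap arr[6],arr[6] (no change) → [3,1,2,1,1,3,3,2,1,6,3,3]
j=7: arr[7]=2 ≤ 3 → i=7, swap arr[7],arr[7] (no change) → [3,1,2,1,1,3,3,2,1,6,3,3]
j=8: arr[8]=1 ≤ 3 → i=8, swap arr[8],arr[8] (no change) → [3,1,2,1,1,3,3,2,1,6,3,3]
j=9: arr[9]=6 > 3 → no swap
j=10: arr[10]=3 ≤ 3 → i=9, swap arr[9],arr[10] → [3,1,2,1,1,3,3,2,1,3,6,3]
final swap arr[10],arr[11] → [3,1,2,1,1,3,3,2,1,3,3,6]; return 10

[3,1,2,1,1,3,3,2,1,3,3,6]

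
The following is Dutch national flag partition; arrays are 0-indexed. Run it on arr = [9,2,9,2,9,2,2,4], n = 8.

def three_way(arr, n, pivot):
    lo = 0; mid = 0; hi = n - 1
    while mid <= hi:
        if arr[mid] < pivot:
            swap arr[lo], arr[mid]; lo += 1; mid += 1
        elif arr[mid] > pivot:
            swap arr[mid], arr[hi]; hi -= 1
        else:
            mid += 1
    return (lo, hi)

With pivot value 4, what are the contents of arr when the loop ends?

pivot = 4; lo=0, mid=0, hi=7
arr[mid]=9>4: swap arr[0],arr[7]; hi=6 → [4,2,9,2,9,2,2,9]
arr[mid]=4=4: mid=1
arr[mid]=2<4: swap arr[0],arr[1]; lo=1,mid=2 → [2,4,9,2,9,2,2,9]
arr[mid]=9>4: swap arr[2],arr[6]; hi=5 → [2,4,2,2,9,2,9,9]
arr[mid]=2<4: swap arr[1],arr[2]; lo=2,mid=3 → [2,2,4,2,9,2,9,9]
arr[mid]=2<4: swap arr[2],arr[3]; lo=3,mid=4 → [2,2,2,4,9,2,9,9]
arr[mid]=9>4: swap arr[4],arr[5]; hi=4 → [2,2,2,4,2,9,9,9]
arr[mid]=2<4: swap arr[3],arr[4]; lo=4,mid=5 → [2,2,2,2,4,9,9,9]
end: lo=4, hi=4; arr = [2,2,2,2,4,9,9,9]

[2,2,2,2,4,9,9,9]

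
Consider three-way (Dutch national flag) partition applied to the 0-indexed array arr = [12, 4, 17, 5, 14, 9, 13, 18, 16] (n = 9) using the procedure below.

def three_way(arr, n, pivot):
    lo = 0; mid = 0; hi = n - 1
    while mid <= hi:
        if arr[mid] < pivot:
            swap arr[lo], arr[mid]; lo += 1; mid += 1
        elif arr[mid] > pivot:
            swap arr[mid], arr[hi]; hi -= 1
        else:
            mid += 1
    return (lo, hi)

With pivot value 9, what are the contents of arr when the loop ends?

pivot = 9; lo=0, mid=0, hi=8
arr[mid]=12>9: swap arr[0],arr[8]; hi=7 → [16, 4, 17, 5, 14, 9, 13, 18, 12]
arr[mid]=16>9: swap arr[0],arr[7]; hi=6 → [18, 4, 17, 5, 14, 9, 13, 16, 12]
arr[mid]=18>9: swap arr[0],arr[6]; hi=5 → [13, 4, 17, 5, 14, 9, 18, 16, 12]
arr[mid]=13>9: swap arr[0],arr[5]; hi=4 → [9, 4, 17, 5, 14, 13, 18, 16, 12]
arr[mid]=9=9: mid=1
arr[mid]=4<9: swap arr[0],arr[1]; lo=1,mid=2 → [4, 9, 17, 5, 14, 13, 18, 16, 12]
arr[mid]=17>9: swap arr[2],arr[4]; hi=3 → [4, 9, 14, 5, 17, 13, 18, 16, 12]
arr[mid]=14>9: swap arr[2],arr[3]; hi=2 → [4, 9, 5, 14, 17, 13, 18, 16, 12]
arr[mid]=5<9: swap arr[1],arr[2]; lo=2,mid=3 → [4, 5, 9, 14, 17, 13, 18, 16, 12]
end: lo=2, hi=2; arr = [4, 5, 9, 14, 17, 13, 18, 16, 12]

[4, 5, 9, 14, 17, 13, 18, 16, 12]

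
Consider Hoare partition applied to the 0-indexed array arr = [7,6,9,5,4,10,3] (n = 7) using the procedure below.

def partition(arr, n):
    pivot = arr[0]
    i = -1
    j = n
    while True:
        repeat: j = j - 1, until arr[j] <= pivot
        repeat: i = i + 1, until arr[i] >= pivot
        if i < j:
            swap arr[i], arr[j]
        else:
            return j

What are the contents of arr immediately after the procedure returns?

pivot=7
j stops at 6 (3), i stops at 0 (7); swap ⇒ [3,6,9,5,4,10,7]
j stops at 4 (4), i stops at 2 (9); swap ⇒ [3,6,4,5,9,10,7]
j stops at 3, i stops at 4; i≥j ⇒ return 3. arr=[3,6,4,5,9,10,7]

[3,6,4,5,9,10,7]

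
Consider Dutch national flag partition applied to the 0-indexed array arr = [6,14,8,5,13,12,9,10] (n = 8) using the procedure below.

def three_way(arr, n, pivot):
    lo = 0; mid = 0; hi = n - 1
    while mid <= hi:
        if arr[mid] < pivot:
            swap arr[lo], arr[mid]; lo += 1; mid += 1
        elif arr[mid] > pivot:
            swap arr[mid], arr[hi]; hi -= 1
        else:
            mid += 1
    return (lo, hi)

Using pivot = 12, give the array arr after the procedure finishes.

lo=0 mid=0 hi=7
6<12: swap(0,0), lo=1 mid=1 ⇒ [6,14,8,5,13,12,9,10]
14>12: swap(1,7), hi=6 ⇒ [6,10,8,5,13,12,9,14]
10<12: swap(1,1), lo=2 mid=2 ⇒ [6,10,8,5,13,12,9,14]
8<12: swap(2,2), lo=3 mid=3 ⇒ [6,10,8,5,13,12,9,14]
5<12: swap(3,3), lo=4 mid=4 ⇒ [6,10,8,5,13,12,9,14]
13>12: swap(4,6), hi=5 ⇒ [6,10,8,5,9,12,13,14]
9<12: swap(4,4), lo=5 mid=5 ⇒ [6,10,8,5,9,12,13,14]
12=12: mid=6
done. lo=5 hi=5; arr=[6,10,8,5,9,12,13,14]

[6,10,8,5,9,12,13,14]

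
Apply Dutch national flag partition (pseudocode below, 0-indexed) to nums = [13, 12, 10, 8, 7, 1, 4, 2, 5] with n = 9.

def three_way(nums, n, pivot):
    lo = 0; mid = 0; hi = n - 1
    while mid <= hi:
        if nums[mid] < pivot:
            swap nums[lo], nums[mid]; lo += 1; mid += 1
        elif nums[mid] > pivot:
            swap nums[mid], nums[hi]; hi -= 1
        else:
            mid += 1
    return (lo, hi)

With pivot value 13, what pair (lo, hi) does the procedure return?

pivot = 13; lo=0, mid=0, hi=8
nums[mid]=13=13: mid=1
nums[mid]=12<13: swap nums[0],nums[1]; lo=1,mid=2 → [12, 13, 10, 8, 7, 1, 4, 2, 5]
nums[mid]=10<13: swap nums[1],nums[2]; lo=2,mid=3 → [12, 10, 13, 8, 7, 1, 4, 2, 5]
nums[mid]=8<13: swap nums[2],nums[3]; lo=3,mid=4 → [12, 10, 8, 13, 7, 1, 4, 2, 5]
nums[mid]=7<13: swap nums[3],nums[4]; lo=4,mid=5 → [12, 10, 8, 7, 13, 1, 4, 2, 5]
nums[mid]=1<13: swap nums[4],nums[5]; lo=5,mid=6 → [12, 10, 8, 7, 1, 13, 4, 2, 5]
nums[mid]=4<13: swap nums[5],nums[6]; lo=6,mid=7 → [12, 10, 8, 7, 1, 4, 13, 2, 5]
nums[mid]=2<13: swap nums[6],nums[7]; lo=7,mid=8 → [12, 10, 8, 7, 1, 4, 2, 13, 5]
nums[mid]=5<13: swap nums[7],nums[8]; lo=8,mid=9 → [12, 10, 8, 7, 1, 4, 2, 5, 13]
end: lo=8, hi=8; nums = [12, 10, 8, 7, 1, 4, 2, 5, 13]

(8, 8)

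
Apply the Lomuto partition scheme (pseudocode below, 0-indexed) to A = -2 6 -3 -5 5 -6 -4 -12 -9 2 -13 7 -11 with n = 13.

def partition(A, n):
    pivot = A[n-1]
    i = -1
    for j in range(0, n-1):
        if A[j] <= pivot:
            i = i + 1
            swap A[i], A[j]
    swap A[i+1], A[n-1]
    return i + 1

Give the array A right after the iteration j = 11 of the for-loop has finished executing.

pivot=-11, i=-1
j=0: -2>-11, skip
j=1: 6>-11, skip
j=2: -3>-11, skip
j=3: -5>-11, skip
j=4: 5>-11, skip
j=5: -6>-11, skip
j=6: -4>-11, skip
j=7: -12≤-11, i=0, swap(0,7) ⇒ -12 6 -3 -5 5 -6 -4 -2 -9 2 -13 7 -11
j=8: -9>-11, skip
j=9: 2>-11, skip
j=10: -13≤-11, i=1, swap(1,10) ⇒ -12 -13 -3 -5 5 -6 -4 -2 -9 2 6 7 -11
j=11: 7>-11, skip
(after j=11) A = -12 -13 -3 -5 5 -6 -4 -2 -9 2 6 7 -11

-12 -13 -3 -5 5 -6 -4 -2 -9 2 6 7 -11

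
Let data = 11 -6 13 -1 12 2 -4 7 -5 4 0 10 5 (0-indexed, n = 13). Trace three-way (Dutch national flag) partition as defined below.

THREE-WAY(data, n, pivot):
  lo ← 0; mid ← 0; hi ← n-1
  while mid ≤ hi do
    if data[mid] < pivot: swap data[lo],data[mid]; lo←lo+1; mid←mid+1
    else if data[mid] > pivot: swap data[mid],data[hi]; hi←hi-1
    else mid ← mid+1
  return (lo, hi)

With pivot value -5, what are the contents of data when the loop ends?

pivot = -5; lo=0, mid=0, hi=12
data[mid]=11>-5: swap data[0],data[12]; hi=11 → 5 -6 13 -1 12 2 -4 7 -5 4 0 10 11
data[mid]=5>-5: swap data[0],data[11]; hi=10 → 10 -6 13 -1 12 2 -4 7 -5 4 0 5 11
data[mid]=10>-5: swap data[0],data[10]; hi=9 → 0 -6 13 -1 12 2 -4 7 -5 4 10 5 11
data[mid]=0>-5: swap data[0],data[9]; hi=8 → 4 -6 13 -1 12 2 -4 7 -5 0 10 5 11
data[mid]=4>-5: swap data[0],data[8]; hi=7 → -5 -6 13 -1 12 2 -4 7 4 0 10 5 11
data[mid]=-5=-5: mid=1
data[mid]=-6<-5: swap data[0],data[1]; lo=1,mid=2 → -6 -5 13 -1 12 2 -4 7 4 0 10 5 11
data[mid]=13>-5: swap data[2],data[7]; hi=6 → -6 -5 7 -1 12 2 -4 13 4 0 10 5 11
data[mid]=7>-5: swap data[2],data[6]; hi=5 → -6 -5 -4 -1 12 2 7 13 4 0 10 5 11
data[mid]=-4>-5: swap data[2],data[5]; hi=4 → -6 -5 2 -1 12 -4 7 13 4 0 10 5 11
data[mid]=2>-5: swap data[2],data[4]; hi=3 → -6 -5 12 -1 2 -4 7 13 4 0 10 5 11
data[mid]=12>-5: swap data[2],data[3]; hi=2 → -6 -5 -1 12 2 -4 7 13 4 0 10 5 11
data[mid]=-1>-5: swap data[2],data[2]; hi=1 → -6 -5 -1 12 2 -4 7 13 4 0 10 5 11
end: lo=1, hi=1; data = -6 -5 -1 12 2 -4 7 13 4 0 10 5 11

-6 -5 -1 12 2 -4 7 13 4 0 10 5 11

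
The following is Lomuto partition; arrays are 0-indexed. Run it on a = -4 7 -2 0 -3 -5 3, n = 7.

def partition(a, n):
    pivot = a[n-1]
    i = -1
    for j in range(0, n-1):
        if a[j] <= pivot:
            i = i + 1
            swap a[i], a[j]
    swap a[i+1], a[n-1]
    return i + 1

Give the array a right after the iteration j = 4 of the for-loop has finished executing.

pivot = a[6] = 3; i = -1
j=0: a[0]=-4 ≤ 3 → i=0, swap a[0],a[0] (no change) → -4 7 -2 0 -3 -5 3
j=1: a[1]=7 > 3 → no swap
j=2: a[2]=-2 ≤ 3 → i=1, swap a[1],a[2] → -4 -2 7 0 -3 -5 3
j=3: a[3]=0 ≤ 3 → i=2, swap a[2],a[3] → -4 -2 0 7 -3 -5 3
j=4: a[4]=-3 ≤ 3 → i=3, swap a[3],a[4] → -4 -2 0 -3 7 -5 3
(after j=4) a = -4 -2 0 -3 7 -5 3

-4 -2 0 -3 7 -5 3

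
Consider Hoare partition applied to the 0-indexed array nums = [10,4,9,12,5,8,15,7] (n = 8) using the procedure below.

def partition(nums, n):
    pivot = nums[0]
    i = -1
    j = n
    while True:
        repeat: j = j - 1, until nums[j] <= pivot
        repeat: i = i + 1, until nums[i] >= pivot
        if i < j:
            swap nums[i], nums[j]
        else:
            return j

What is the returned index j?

4

pivot = nums[0] = 10; i = -1, j = 8
j→7 (nums[7]=7≤10), i→0 (nums[0]=10≥10); i<j, swap → [7,4,9,12,5,8,15,10]
j→5 (nums[5]=8≤10), i→3 (nums[3]=12≥10); i<j, swap → [7,4,9,8,5,12,15,10]
j→4, i→5; i≥j, return j=4. nums = [7,4,9,8,5,12,15,10]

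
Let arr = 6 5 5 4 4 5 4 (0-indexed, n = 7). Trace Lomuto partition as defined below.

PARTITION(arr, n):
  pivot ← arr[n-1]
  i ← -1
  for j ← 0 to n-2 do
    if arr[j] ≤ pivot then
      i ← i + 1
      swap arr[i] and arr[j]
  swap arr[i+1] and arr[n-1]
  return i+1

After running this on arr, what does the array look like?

pivot = arr[6] = 4; i = -1
j=0: arr[0]=6 > 4 → no swap
j=1: arr[1]=5 > 4 → no swap
j=2: arr[2]=5 > 4 → no swap
j=3: arr[3]=4 ≤ 4 → i=0, swap arr[0],arr[3] → 4 5 5 6 4 5 4
j=4: arr[4]=4 ≤ 4 → i=1, swap arr[1],arr[4] → 4 4 5 6 5 5 4
j=5: arr[5]=5 > 4 → no swap
final swap arr[2],arr[6] → 4 4 4 6 5 5 5; return 2

4 4 4 6 5 5 5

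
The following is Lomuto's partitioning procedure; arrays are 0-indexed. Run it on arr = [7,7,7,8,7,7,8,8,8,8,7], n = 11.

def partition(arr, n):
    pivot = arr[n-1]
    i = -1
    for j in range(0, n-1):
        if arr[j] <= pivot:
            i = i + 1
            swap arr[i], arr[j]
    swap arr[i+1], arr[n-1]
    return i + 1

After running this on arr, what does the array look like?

[7,7,7,7,7,7,8,8,8,8,8]

pivot=7, i=-1
j=0: 7≤7, i=0, swap(0,0) ⇒ [7,7,7,8,7,7,8,8,8,8,7]
j=1: 7≤7, i=1, swap(1,1) ⇒ [7,7,7,8,7,7,8,8,8,8,7]
j=2: 7≤7, i=2, swap(2,2) ⇒ [7,7,7,8,7,7,8,8,8,8,7]
j=3: 8>7, skip
j=4: 7≤7, i=3, swap(3,4) ⇒ [7,7,7,7,8,7,8,8,8,8,7]
j=5: 7≤7, i=4, swap(4,5) ⇒ [7,7,7,7,7,8,8,8,8,8,7]
j=6: 8>7, skip
j=7: 8>7, skip
j=8: 8>7, skip
j=9: 8>7, skip
swap(5,10) ⇒ [7,7,7,7,7,7,8,8,8,8,8]; return 5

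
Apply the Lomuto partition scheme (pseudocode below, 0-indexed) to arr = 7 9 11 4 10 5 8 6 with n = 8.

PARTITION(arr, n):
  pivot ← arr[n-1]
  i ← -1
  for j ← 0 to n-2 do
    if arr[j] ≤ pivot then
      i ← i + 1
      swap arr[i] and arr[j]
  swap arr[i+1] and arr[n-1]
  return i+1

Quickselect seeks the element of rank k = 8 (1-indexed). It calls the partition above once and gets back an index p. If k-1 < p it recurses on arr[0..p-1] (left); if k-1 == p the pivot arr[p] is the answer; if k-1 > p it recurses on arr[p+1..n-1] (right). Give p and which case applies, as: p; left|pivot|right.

pivot = arr[7] = 6; i = -1
j=0: arr[0]=7 > 6 → no swap
j=1: arr[1]=9 > 6 → no swap
j=2: arr[2]=11 > 6 → no swap
j=3: arr[3]=4 ≤ 6 → i=0, swap arr[0],arr[3] → 4 9 11 7 10 5 8 6
j=4: arr[4]=10 > 6 → no swap
j=5: arr[5]=5 ≤ 6 → i=1, swap arr[1],arr[5] → 4 5 11 7 10 9 8 6
j=6: arr[6]=8 > 6 → no swap
final swap arr[2],arr[7] → 4 5 6 7 10 9 8 11; return 2
p = 2; k-1 = 7 > 2 ⇒ right

2; right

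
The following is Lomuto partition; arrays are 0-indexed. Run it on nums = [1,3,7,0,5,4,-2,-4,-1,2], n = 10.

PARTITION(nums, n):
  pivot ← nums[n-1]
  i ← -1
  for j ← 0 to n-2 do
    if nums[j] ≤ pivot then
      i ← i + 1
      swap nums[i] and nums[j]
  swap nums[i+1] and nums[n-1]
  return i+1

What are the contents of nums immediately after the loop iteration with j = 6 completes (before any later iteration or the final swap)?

pivot=2, i=-1
j=0: 1≤2, i=0, swap(0,0) ⇒ [1,3,7,0,5,4,-2,-4,-1,2]
j=1: 3>2, skip
j=2: 7>2, skip
j=3: 0≤2, i=1, swap(1,3) ⇒ [1,0,7,3,5,4,-2,-4,-1,2]
j=4: 5>2, skip
j=5: 4>2, skip
j=6: -2≤2, i=2, swap(2,6) ⇒ [1,0,-2,3,5,4,7,-4,-1,2]
(after j=6) nums = [1,0,-2,3,5,4,7,-4,-1,2]

[1,0,-2,3,5,4,7,-4,-1,2]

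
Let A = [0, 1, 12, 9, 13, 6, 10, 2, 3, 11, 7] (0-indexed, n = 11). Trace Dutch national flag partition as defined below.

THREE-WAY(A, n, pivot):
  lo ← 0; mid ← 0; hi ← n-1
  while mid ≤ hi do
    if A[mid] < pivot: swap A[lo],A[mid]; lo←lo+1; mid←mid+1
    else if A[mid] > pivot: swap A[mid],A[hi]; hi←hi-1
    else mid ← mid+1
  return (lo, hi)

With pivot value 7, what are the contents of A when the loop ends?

pivot = 7; lo=0, mid=0, hi=10
A[mid]=0<7: swap A[0],A[0]; lo=1,mid=1 → [0, 1, 12, 9, 13, 6, 10, 2, 3, 11, 7]
A[mid]=1<7: swap A[1],A[1]; lo=2,mid=2 → [0, 1, 12, 9, 13, 6, 10, 2, 3, 11, 7]
A[mid]=12>7: swap A[2],A[10]; hi=9 → [0, 1, 7, 9, 13, 6, 10, 2, 3, 11, 12]
A[mid]=7=7: mid=3
A[mid]=9>7: swap A[3],A[9]; hi=8 → [0, 1, 7, 11, 13, 6, 10, 2, 3, 9, 12]
A[mid]=11>7: swap A[3],A[8]; hi=7 → [0, 1, 7, 3, 13, 6, 10, 2, 11, 9, 12]
A[mid]=3<7: swap A[2],A[3]; lo=3,mid=4 → [0, 1, 3, 7, 13, 6, 10, 2, 11, 9, 12]
A[mid]=13>7: swap A[4],A[7]; hi=6 → [0, 1, 3, 7, 2, 6, 10, 13, 11, 9, 12]
A[mid]=2<7: swap A[3],A[4]; lo=4,mid=5 → [0, 1, 3, 2, 7, 6, 10, 13, 11, 9, 12]
A[mid]=6<7: swap A[4],A[5]; lo=5,mid=6 → [0, 1, 3, 2, 6, 7, 10, 13, 11, 9, 12]
A[mid]=10>7: swap A[6],A[6]; hi=5 → [0, 1, 3, 2, 6, 7, 10, 13, 11, 9, 12]
end: lo=5, hi=5; A = [0, 1, 3, 2, 6, 7, 10, 13, 11, 9, 12]

[0, 1, 3, 2, 6, 7, 10, 13, 11, 9, 12]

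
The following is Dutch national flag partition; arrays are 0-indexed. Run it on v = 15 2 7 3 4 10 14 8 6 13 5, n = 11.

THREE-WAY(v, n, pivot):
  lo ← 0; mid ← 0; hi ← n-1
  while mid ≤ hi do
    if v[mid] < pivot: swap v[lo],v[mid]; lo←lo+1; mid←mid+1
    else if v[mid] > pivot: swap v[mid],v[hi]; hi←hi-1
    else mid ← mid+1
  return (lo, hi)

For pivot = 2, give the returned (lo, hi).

pivot = 2; lo=0, mid=0, hi=10
v[mid]=15>2: swap v[0],v[10]; hi=9 → 5 2 7 3 4 10 14 8 6 13 15
v[mid]=5>2: swap v[0],v[9]; hi=8 → 13 2 7 3 4 10 14 8 6 5 15
v[mid]=13>2: swap v[0],v[8]; hi=7 → 6 2 7 3 4 10 14 8 13 5 15
v[mid]=6>2: swap v[0],v[7]; hi=6 → 8 2 7 3 4 10 14 6 13 5 15
v[mid]=8>2: swap v[0],v[6]; hi=5 → 14 2 7 3 4 10 8 6 13 5 15
v[mid]=14>2: swap v[0],v[5]; hi=4 → 10 2 7 3 4 14 8 6 13 5 15
v[mid]=10>2: swap v[0],v[4]; hi=3 → 4 2 7 3 10 14 8 6 13 5 15
v[mid]=4>2: swap v[0],v[3]; hi=2 → 3 2 7 4 10 14 8 6 13 5 15
v[mid]=3>2: swap v[0],v[2]; hi=1 → 7 2 3 4 10 14 8 6 13 5 15
v[mid]=7>2: swap v[0],v[1]; hi=0 → 2 7 3 4 10 14 8 6 13 5 15
v[mid]=2=2: mid=1
end: lo=0, hi=0; v = 2 7 3 4 10 14 8 6 13 5 15

(0, 0)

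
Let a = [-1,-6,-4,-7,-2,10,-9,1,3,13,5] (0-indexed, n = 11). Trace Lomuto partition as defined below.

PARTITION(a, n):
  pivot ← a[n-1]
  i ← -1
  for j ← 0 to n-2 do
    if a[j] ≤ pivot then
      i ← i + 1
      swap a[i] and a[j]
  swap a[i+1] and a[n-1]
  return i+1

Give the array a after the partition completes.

pivot = a[10] = 5; i = -1
j=0: a[0]=-1 ≤ 5 → i=0, swap a[0],a[0] (no change) → [-1,-6,-4,-7,-2,10,-9,1,3,13,5]
j=1: a[1]=-6 ≤ 5 → i=1, swap a[1],a[1] (no change) → [-1,-6,-4,-7,-2,10,-9,1,3,13,5]
j=2: a[2]=-4 ≤ 5 → i=2, swap a[2],a[2] (no change) → [-1,-6,-4,-7,-2,10,-9,1,3,13,5]
j=3: a[3]=-7 ≤ 5 → i=3, swap a[3],a[3] (no change) → [-1,-6,-4,-7,-2,10,-9,1,3,13,5]
j=4: a[4]=-2 ≤ 5 → i=4, swap a[4],a[4] (no change) → [-1,-6,-4,-7,-2,10,-9,1,3,13,5]
j=5: a[5]=10 > 5 → no swap
j=6: a[6]=-9 ≤ 5 → i=5, swap a[5],a[6] → [-1,-6,-4,-7,-2,-9,10,1,3,13,5]
j=7: a[7]=1 ≤ 5 → i=6, swap a[6],a[7] → [-1,-6,-4,-7,-2,-9,1,10,3,13,5]
j=8: a[8]=3 ≤ 5 → i=7, swap a[7],a[8] → [-1,-6,-4,-7,-2,-9,1,3,10,13,5]
j=9: a[9]=13 > 5 → no swap
final swap a[8],a[10] → [-1,-6,-4,-7,-2,-9,1,3,5,13,10]; return 8

[-1,-6,-4,-7,-2,-9,1,3,5,13,10]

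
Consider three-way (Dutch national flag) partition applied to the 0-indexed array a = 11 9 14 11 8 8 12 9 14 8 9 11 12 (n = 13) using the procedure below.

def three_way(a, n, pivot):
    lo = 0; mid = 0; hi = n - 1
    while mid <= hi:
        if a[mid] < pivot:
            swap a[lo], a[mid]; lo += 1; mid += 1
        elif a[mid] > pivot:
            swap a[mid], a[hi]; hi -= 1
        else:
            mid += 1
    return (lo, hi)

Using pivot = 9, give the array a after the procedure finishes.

lo=0 mid=0 hi=12
11>9: swap(0,12), hi=11 ⇒ 12 9 14 11 8 8 12 9 14 8 9 11 11
12>9: swap(0,11), hi=10 ⇒ 11 9 14 11 8 8 12 9 14 8 9 12 11
11>9: swap(0,10), hi=9 ⇒ 9 9 14 11 8 8 12 9 14 8 11 12 11
9=9: mid=1
9=9: mid=2
14>9: swap(2,9), hi=8 ⇒ 9 9 8 11 8 8 12 9 14 14 11 12 11
8<9: swap(0,2), lo=1 mid=3 ⇒ 8 9 9 11 8 8 12 9 14 14 11 12 11
11>9: swap(3,8), hi=7 ⇒ 8 9 9 14 8 8 12 9 11 14 11 12 11
14>9: swap(3,7), hi=6 ⇒ 8 9 9 9 8 8 12 14 11 14 11 12 11
9=9: mid=4
8<9: swap(1,4), lo=2 mid=5 ⇒ 8 8 9 9 9 8 12 14 11 14 11 12 11
8<9: swap(2,5), lo=3 mid=6 ⇒ 8 8 8 9 9 9 12 14 11 14 11 12 11
12>9: swap(6,6), hi=5 ⇒ 8 8 8 9 9 9 12 14 11 14 11 12 11
done. lo=3 hi=5; a=8 8 8 9 9 9 12 14 11 14 11 12 11

8 8 8 9 9 9 12 14 11 14 11 12 11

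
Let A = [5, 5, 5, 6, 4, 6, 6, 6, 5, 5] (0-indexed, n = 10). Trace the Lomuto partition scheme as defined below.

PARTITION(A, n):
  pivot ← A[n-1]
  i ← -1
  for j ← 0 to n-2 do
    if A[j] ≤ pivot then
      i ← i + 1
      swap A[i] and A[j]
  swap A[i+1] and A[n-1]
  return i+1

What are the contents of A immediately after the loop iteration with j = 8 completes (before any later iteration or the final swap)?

[5, 5, 5, 4, 5, 6, 6, 6, 6, 5]

pivot=5, i=-1
j=0: 5≤5, i=0, swap(0,0) ⇒ [5, 5, 5, 6, 4, 6, 6, 6, 5, 5]
j=1: 5≤5, i=1, swap(1,1) ⇒ [5, 5, 5, 6, 4, 6, 6, 6, 5, 5]
j=2: 5≤5, i=2, swap(2,2) ⇒ [5, 5, 5, 6, 4, 6, 6, 6, 5, 5]
j=3: 6>5, skip
j=4: 4≤5, i=3, swap(3,4) ⇒ [5, 5, 5, 4, 6, 6, 6, 6, 5, 5]
j=5: 6>5, skip
j=6: 6>5, skip
j=7: 6>5, skip
j=8: 5≤5, i=4, swap(4,8) ⇒ [5, 5, 5, 4, 5, 6, 6, 6, 6, 5]
(after j=8) A = [5, 5, 5, 4, 5, 6, 6, 6, 6, 5]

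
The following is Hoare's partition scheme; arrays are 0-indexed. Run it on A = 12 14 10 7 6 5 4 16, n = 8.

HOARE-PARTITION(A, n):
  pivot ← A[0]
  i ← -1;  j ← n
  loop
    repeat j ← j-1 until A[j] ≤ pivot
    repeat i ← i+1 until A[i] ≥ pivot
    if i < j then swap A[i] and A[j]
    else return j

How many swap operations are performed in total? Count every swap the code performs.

2

pivot = A[0] = 12; i = -1, j = 8
j→6 (A[6]=4≤12), i→0 (A[0]=12≥12); i<j, swap → 4 14 10 7 6 5 12 16
j→5 (A[5]=5≤12), i→1 (A[1]=14≥12); i<j, swap → 4 5 10 7 6 14 12 16
j→4, i→5; i≥j, return j=4. A = 4 5 10 7 6 14 12 16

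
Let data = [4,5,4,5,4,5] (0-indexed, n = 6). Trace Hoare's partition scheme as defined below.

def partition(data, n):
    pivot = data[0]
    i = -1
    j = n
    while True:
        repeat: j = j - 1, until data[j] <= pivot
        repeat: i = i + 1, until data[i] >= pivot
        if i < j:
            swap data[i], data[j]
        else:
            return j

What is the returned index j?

1

pivot = data[0] = 4; i = -1, j = 6
j→4 (data[4]=4≤4), i→0 (data[0]=4≥4); i<j, swap → [4,5,4,5,4,5]
j→2 (data[2]=4≤4), i→1 (data[1]=5≥4); i<j, swap → [4,4,5,5,4,5]
j→1, i→2; i≥j, return j=1. data = [4,4,5,5,4,5]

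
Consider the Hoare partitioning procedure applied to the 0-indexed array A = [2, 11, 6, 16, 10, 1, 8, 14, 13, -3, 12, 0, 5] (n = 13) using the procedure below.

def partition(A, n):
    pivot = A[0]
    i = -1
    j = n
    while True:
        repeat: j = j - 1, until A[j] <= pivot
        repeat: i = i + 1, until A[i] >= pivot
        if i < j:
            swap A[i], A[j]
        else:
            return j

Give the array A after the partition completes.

[0, -3, 1, 16, 10, 6, 8, 14, 13, 11, 12, 2, 5]

pivot = A[0] = 2; i = -1, j = 13
j→11 (A[11]=0≤2), i→0 (A[0]=2≥2); i<j, swap → [0, 11, 6, 16, 10, 1, 8, 14, 13, -3, 12, 2, 5]
j→9 (A[9]=-3≤2), i→1 (A[1]=11≥2); i<j, swap → [0, -3, 6, 16, 10, 1, 8, 14, 13, 11, 12, 2, 5]
j→5 (A[5]=1≤2), i→2 (A[2]=6≥2); i<j, swap → [0, -3, 1, 16, 10, 6, 8, 14, 13, 11, 12, 2, 5]
j→2, i→3; i≥j, return j=2. A = [0, -3, 1, 16, 10, 6, 8, 14, 13, 11, 12, 2, 5]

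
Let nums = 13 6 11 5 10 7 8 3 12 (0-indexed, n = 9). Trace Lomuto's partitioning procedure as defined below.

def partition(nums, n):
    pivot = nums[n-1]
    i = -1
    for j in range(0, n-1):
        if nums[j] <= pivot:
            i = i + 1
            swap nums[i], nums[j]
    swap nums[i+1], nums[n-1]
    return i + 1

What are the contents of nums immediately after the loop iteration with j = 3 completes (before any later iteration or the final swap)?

pivot = nums[8] = 12; i = -1
j=0: nums[0]=13 > 12 → no swap
j=1: nums[1]=6 ≤ 12 → i=0, swap nums[0],nums[1] → 6 13 11 5 10 7 8 3 12
j=2: nums[2]=11 ≤ 12 → i=1, swap nums[1],nums[2] → 6 11 13 5 10 7 8 3 12
j=3: nums[3]=5 ≤ 12 → i=2, swap nums[2],nums[3] → 6 11 5 13 10 7 8 3 12
(after j=3) nums = 6 11 5 13 10 7 8 3 12

6 11 5 13 10 7 8 3 12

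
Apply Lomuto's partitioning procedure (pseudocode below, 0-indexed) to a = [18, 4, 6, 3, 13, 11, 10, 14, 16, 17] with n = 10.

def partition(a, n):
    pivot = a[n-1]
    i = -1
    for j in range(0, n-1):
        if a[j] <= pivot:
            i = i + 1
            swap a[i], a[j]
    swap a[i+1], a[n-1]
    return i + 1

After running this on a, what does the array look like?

[4, 6, 3, 13, 11, 10, 14, 16, 17, 18]

pivot = a[9] = 17; i = -1
j=0: a[0]=18 > 17 → no swap
j=1: a[1]=4 ≤ 17 → i=0, swap a[0],a[1] → [4, 18, 6, 3, 13, 11, 10, 14, 16, 17]
j=2: a[2]=6 ≤ 17 → i=1, swap a[1],a[2] → [4, 6, 18, 3, 13, 11, 10, 14, 16, 17]
j=3: a[3]=3 ≤ 17 → i=2, swap a[2],a[3] → [4, 6, 3, 18, 13, 11, 10, 14, 16, 17]
j=4: a[4]=13 ≤ 17 → i=3, swap a[3],a[4] → [4, 6, 3, 13, 18, 11, 10, 14, 16, 17]
j=5: a[5]=11 ≤ 17 → i=4, swap a[4],a[5] → [4, 6, 3, 13, 11, 18, 10, 14, 16, 17]
j=6: a[6]=10 ≤ 17 → i=5, swap a[5],a[6] → [4, 6, 3, 13, 11, 10, 18, 14, 16, 17]
j=7: a[7]=14 ≤ 17 → i=6, swap a[6],a[7] → [4, 6, 3, 13, 11, 10, 14, 18, 16, 17]
j=8: a[8]=16 ≤ 17 → i=7, swap a[7],a[8] → [4, 6, 3, 13, 11, 10, 14, 16, 18, 17]
final swap a[8],a[9] → [4, 6, 3, 13, 11, 10, 14, 16, 17, 18]; return 8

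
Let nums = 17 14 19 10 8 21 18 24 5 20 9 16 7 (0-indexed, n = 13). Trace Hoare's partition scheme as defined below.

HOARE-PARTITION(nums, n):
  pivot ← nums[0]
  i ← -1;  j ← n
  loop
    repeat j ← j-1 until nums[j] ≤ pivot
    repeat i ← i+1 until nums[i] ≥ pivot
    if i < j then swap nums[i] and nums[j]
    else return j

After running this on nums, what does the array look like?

pivot=17
j stops at 12 (7), i stops at 0 (17); swap ⇒ 7 14 19 10 8 21 18 24 5 20 9 16 17
j stops at 11 (16), i stops at 2 (19); swap ⇒ 7 14 16 10 8 21 18 24 5 20 9 19 17
j stops at 10 (9), i stops at 5 (21); swap ⇒ 7 14 16 10 8 9 18 24 5 20 21 19 17
j stops at 8 (5), i stops at 6 (18); swap ⇒ 7 14 16 10 8 9 5 24 18 20 21 19 17
j stops at 6, i stops at 7; i≥j ⇒ return 6. nums=7 14 16 10 8 9 5 24 18 20 21 19 17

7 14 16 10 8 9 5 24 18 20 21 19 17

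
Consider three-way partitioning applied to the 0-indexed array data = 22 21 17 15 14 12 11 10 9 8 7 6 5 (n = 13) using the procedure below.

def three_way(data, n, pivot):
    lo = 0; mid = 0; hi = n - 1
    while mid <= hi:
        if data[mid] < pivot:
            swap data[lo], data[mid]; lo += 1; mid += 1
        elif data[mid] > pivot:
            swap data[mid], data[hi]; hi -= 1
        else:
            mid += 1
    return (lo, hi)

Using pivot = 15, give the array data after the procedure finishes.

5 6 7 14 12 11 10 9 8 15 17 21 22

lo=0 mid=0 hi=12
22>15: swap(0,12), hi=11 ⇒ 5 21 17 15 14 12 11 10 9 8 7 6 22
5<15: swap(0,0), lo=1 mid=1 ⇒ 5 21 17 15 14 12 11 10 9 8 7 6 22
21>15: swap(1,11), hi=10 ⇒ 5 6 17 15 14 12 11 10 9 8 7 21 22
6<15: swap(1,1), lo=2 mid=2 ⇒ 5 6 17 15 14 12 11 10 9 8 7 21 22
17>15: swap(2,10), hi=9 ⇒ 5 6 7 15 14 12 11 10 9 8 17 21 22
7<15: swap(2,2), lo=3 mid=3 ⇒ 5 6 7 15 14 12 11 10 9 8 17 21 22
15=15: mid=4
14<15: swap(3,4), lo=4 mid=5 ⇒ 5 6 7 14 15 12 11 10 9 8 17 21 22
12<15: swap(4,5), lo=5 mid=6 ⇒ 5 6 7 14 12 15 11 10 9 8 17 21 22
11<15: swap(5,6), lo=6 mid=7 ⇒ 5 6 7 14 12 11 15 10 9 8 17 21 22
10<15: swap(6,7), lo=7 mid=8 ⇒ 5 6 7 14 12 11 10 15 9 8 17 21 22
9<15: swap(7,8), lo=8 mid=9 ⇒ 5 6 7 14 12 11 10 9 15 8 17 21 22
8<15: swap(8,9), lo=9 mid=10 ⇒ 5 6 7 14 12 11 10 9 8 15 17 21 22
done. lo=9 hi=9; data=5 6 7 14 12 11 10 9 8 15 17 21 22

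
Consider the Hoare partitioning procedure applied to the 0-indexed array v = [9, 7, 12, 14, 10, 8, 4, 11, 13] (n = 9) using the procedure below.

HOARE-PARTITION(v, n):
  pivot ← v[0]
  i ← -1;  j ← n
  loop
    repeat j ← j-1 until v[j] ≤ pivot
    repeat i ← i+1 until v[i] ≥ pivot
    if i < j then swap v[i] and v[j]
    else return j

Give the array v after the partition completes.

pivot = v[0] = 9; i = -1, j = 9
j→6 (v[6]=4≤9), i→0 (v[0]=9≥9); i<j, swap → [4, 7, 12, 14, 10, 8, 9, 11, 13]
j→5 (v[5]=8≤9), i→2 (v[2]=12≥9); i<j, swap → [4, 7, 8, 14, 10, 12, 9, 11, 13]
j→2, i→3; i≥j, return j=2. v = [4, 7, 8, 14, 10, 12, 9, 11, 13]

[4, 7, 8, 14, 10, 12, 9, 11, 13]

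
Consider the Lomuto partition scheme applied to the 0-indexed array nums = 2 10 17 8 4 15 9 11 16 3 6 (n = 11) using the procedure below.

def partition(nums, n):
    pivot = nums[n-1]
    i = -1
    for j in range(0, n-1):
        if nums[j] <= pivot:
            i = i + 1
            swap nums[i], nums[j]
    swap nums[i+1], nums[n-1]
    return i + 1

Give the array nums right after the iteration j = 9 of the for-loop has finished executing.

pivot = nums[10] = 6; i = -1
j=0: nums[0]=2 ≤ 6 → i=0, swap nums[0],nums[0] (no change) → 2 10 17 8 4 15 9 11 16 3 6
j=1: nums[1]=10 > 6 → no swap
j=2: nums[2]=17 > 6 → no swap
j=3: nums[3]=8 > 6 → no swap
j=4: nums[4]=4 ≤ 6 → i=1, swap nums[1],nums[4] → 2 4 17 8 10 15 9 11 16 3 6
j=5: nums[5]=15 > 6 → no swap
j=6: nums[6]=9 > 6 → no swap
j=7: nums[7]=11 > 6 → no swap
j=8: nums[8]=16 > 6 → no swap
j=9: nums[9]=3 ≤ 6 → i=2, swap nums[2],nums[9] → 2 4 3 8 10 15 9 11 16 17 6
(after j=9) nums = 2 4 3 8 10 15 9 11 16 17 6

2 4 3 8 10 15 9 11 16 17 6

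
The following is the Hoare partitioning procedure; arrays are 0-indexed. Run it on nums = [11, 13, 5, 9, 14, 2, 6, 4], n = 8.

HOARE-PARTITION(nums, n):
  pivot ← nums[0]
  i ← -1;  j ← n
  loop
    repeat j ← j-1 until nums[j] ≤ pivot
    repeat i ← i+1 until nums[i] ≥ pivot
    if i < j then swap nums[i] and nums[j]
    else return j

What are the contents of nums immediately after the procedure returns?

pivot = nums[0] = 11; i = -1, j = 8
j→7 (nums[7]=4≤11), i→0 (nums[0]=11≥11); i<j, swap → [4, 13, 5, 9, 14, 2, 6, 11]
j→6 (nums[6]=6≤11), i→1 (nums[1]=13≥11); i<j, swap → [4, 6, 5, 9, 14, 2, 13, 11]
j→5 (nums[5]=2≤11), i→4 (nums[4]=14≥11); i<j, swap → [4, 6, 5, 9, 2, 14, 13, 11]
j→4, i→5; i≥j, return j=4. nums = [4, 6, 5, 9, 2, 14, 13, 11]

[4, 6, 5, 9, 2, 14, 13, 11]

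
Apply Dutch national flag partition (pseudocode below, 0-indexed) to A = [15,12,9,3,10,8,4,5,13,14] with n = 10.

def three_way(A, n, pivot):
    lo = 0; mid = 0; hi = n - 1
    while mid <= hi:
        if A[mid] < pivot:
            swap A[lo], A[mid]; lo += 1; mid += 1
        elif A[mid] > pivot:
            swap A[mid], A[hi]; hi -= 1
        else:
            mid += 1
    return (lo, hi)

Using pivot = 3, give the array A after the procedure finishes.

[3,9,12,10,8,4,5,13,14,15]

lo=0 mid=0 hi=9
15>3: swap(0,9), hi=8 ⇒ [14,12,9,3,10,8,4,5,13,15]
14>3: swap(0,8), hi=7 ⇒ [13,12,9,3,10,8,4,5,14,15]
13>3: swap(0,7), hi=6 ⇒ [5,12,9,3,10,8,4,13,14,15]
5>3: swap(0,6), hi=5 ⇒ [4,12,9,3,10,8,5,13,14,15]
4>3: swap(0,5), hi=4 ⇒ [8,12,9,3,10,4,5,13,14,15]
8>3: swap(0,4), hi=3 ⇒ [10,12,9,3,8,4,5,13,14,15]
10>3: swap(0,3), hi=2 ⇒ [3,12,9,10,8,4,5,13,14,15]
3=3: mid=1
12>3: swap(1,2), hi=1 ⇒ [3,9,12,10,8,4,5,13,14,15]
9>3: swap(1,1), hi=0 ⇒ [3,9,12,10,8,4,5,13,14,15]
done. lo=0 hi=0; A=[3,9,12,10,8,4,5,13,14,15]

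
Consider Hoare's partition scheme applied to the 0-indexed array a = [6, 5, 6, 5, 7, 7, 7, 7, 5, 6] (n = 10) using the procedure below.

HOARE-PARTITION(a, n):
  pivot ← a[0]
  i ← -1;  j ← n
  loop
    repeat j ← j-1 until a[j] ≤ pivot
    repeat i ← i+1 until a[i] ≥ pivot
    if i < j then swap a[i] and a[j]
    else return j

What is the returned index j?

pivot = a[0] = 6; i = -1, j = 10
j→9 (a[9]=6≤6), i→0 (a[0]=6≥6); i<j, swap → [6, 5, 6, 5, 7, 7, 7, 7, 5, 6]
j→8 (a[8]=5≤6), i→2 (a[2]=6≥6); i<j, swap → [6, 5, 5, 5, 7, 7, 7, 7, 6, 6]
j→3, i→4; i≥j, return j=3. a = [6, 5, 5, 5, 7, 7, 7, 7, 6, 6]

3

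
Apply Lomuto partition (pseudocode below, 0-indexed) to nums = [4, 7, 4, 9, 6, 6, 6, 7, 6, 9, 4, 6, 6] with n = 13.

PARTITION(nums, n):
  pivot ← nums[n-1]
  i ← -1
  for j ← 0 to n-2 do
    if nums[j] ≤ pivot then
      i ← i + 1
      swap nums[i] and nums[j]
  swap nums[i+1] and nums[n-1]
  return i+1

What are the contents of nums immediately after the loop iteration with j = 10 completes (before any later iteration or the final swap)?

[4, 4, 6, 6, 6, 6, 4, 7, 9, 9, 7, 6, 6]

pivot = nums[12] = 6; i = -1
j=0: nums[0]=4 ≤ 6 → i=0, swap nums[0],nums[0] (no change) → [4, 7, 4, 9, 6, 6, 6, 7, 6, 9, 4, 6, 6]
j=1: nums[1]=7 > 6 → no swap
j=2: nums[2]=4 ≤ 6 → i=1, swap nums[1],nums[2] → [4, 4, 7, 9, 6, 6, 6, 7, 6, 9, 4, 6, 6]
j=3: nums[3]=9 > 6 → no swap
j=4: nums[4]=6 ≤ 6 → i=2, swap nums[2],nums[4] → [4, 4, 6, 9, 7, 6, 6, 7, 6, 9, 4, 6, 6]
j=5: nums[5]=6 ≤ 6 → i=3, swap nums[3],nums[5] → [4, 4, 6, 6, 7, 9, 6, 7, 6, 9, 4, 6, 6]
j=6: nums[6]=6 ≤ 6 → i=4, swap nums[4],nums[6] → [4, 4, 6, 6, 6, 9, 7, 7, 6, 9, 4, 6, 6]
j=7: nums[7]=7 > 6 → no swap
j=8: nums[8]=6 ≤ 6 → i=5, swap nums[5],nums[8] → [4, 4, 6, 6, 6, 6, 7, 7, 9, 9, 4, 6, 6]
j=9: nums[9]=9 > 6 → no swap
j=10: nums[10]=4 ≤ 6 → i=6, swap nums[6],nums[10] → [4, 4, 6, 6, 6, 6, 4, 7, 9, 9, 7, 6, 6]
(after j=10) nums = [4, 4, 6, 6, 6, 6, 4, 7, 9, 9, 7, 6, 6]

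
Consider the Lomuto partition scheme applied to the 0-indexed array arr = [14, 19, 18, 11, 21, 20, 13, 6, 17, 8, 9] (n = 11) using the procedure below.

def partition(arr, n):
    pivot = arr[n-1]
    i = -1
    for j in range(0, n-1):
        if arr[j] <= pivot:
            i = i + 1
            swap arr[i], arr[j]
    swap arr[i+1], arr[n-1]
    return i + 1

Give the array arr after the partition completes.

[6, 8, 9, 11, 21, 20, 13, 14, 17, 19, 18]

pivot=9, i=-1
j=0: 14>9, skip
j=1: 19>9, skip
j=2: 18>9, skip
j=3: 11>9, skip
j=4: 21>9, skip
j=5: 20>9, skip
j=6: 13>9, skip
j=7: 6≤9, i=0, swap(0,7) ⇒ [6, 19, 18, 11, 21, 20, 13, 14, 17, 8, 9]
j=8: 17>9, skip
j=9: 8≤9, i=1, swap(1,9) ⇒ [6, 8, 18, 11, 21, 20, 13, 14, 17, 19, 9]
swap(2,10) ⇒ [6, 8, 9, 11, 21, 20, 13, 14, 17, 19, 18]; return 2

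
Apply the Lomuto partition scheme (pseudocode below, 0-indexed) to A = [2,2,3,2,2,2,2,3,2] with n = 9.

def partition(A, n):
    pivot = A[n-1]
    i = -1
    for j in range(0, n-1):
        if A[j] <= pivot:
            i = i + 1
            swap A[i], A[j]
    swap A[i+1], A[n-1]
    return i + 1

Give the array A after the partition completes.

[2,2,2,2,2,2,2,3,3]

pivot=2, i=-1
j=0: 2≤2, i=0, swap(0,0) ⇒ [2,2,3,2,2,2,2,3,2]
j=1: 2≤2, i=1, swap(1,1) ⇒ [2,2,3,2,2,2,2,3,2]
j=2: 3>2, skip
j=3: 2≤2, i=2, swap(2,3) ⇒ [2,2,2,3,2,2,2,3,2]
j=4: 2≤2, i=3, swap(3,4) ⇒ [2,2,2,2,3,2,2,3,2]
j=5: 2≤2, i=4, swap(4,5) ⇒ [2,2,2,2,2,3,2,3,2]
j=6: 2≤2, i=5, swap(5,6) ⇒ [2,2,2,2,2,2,3,3,2]
j=7: 3>2, skip
swap(6,8) ⇒ [2,2,2,2,2,2,2,3,3]; return 6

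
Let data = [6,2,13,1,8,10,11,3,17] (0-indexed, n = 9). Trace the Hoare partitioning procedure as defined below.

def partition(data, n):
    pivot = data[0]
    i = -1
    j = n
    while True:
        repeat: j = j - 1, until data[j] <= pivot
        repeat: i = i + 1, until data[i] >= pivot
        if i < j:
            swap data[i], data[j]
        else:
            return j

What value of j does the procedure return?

pivot = data[0] = 6; i = -1, j = 9
j→7 (data[7]=3≤6), i→0 (data[0]=6≥6); i<j, swap → [3,2,13,1,8,10,11,6,17]
j→3 (data[3]=1≤6), i→2 (data[2]=13≥6); i<j, swap → [3,2,1,13,8,10,11,6,17]
j→2, i→3; i≥j, return j=2. data = [3,2,1,13,8,10,11,6,17]

2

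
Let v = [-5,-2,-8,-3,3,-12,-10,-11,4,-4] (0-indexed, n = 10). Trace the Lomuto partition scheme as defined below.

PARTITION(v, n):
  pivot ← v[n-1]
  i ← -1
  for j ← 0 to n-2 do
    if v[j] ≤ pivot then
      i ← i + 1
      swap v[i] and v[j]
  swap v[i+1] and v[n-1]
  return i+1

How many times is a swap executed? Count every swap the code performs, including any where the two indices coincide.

6

pivot=-4, i=-1
j=0: -5≤-4, i=0, swap(0,0) ⇒ [-5,-2,-8,-3,3,-12,-10,-11,4,-4]
j=1: -2>-4, skip
j=2: -8≤-4, i=1, swap(1,2) ⇒ [-5,-8,-2,-3,3,-12,-10,-11,4,-4]
j=3: -3>-4, skip
j=4: 3>-4, skip
j=5: -12≤-4, i=2, swap(2,5) ⇒ [-5,-8,-12,-3,3,-2,-10,-11,4,-4]
j=6: -10≤-4, i=3, swap(3,6) ⇒ [-5,-8,-12,-10,3,-2,-3,-11,4,-4]
j=7: -11≤-4, i=4, swap(4,7) ⇒ [-5,-8,-12,-10,-11,-2,-3,3,4,-4]
j=8: 4>-4, skip
swap(5,9) ⇒ [-5,-8,-12,-10,-11,-4,-3,3,4,-2]; return 5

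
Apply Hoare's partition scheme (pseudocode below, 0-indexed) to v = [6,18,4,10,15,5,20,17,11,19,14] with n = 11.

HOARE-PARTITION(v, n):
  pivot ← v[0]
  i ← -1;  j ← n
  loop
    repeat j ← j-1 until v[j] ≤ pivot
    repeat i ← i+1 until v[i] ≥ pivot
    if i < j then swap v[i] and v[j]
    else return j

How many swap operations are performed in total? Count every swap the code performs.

pivot=6
j stops at 5 (5), i stops at 0 (6); swap ⇒ [5,18,4,10,15,6,20,17,11,19,14]
j stops at 2 (4), i stops at 1 (18); swap ⇒ [5,4,18,10,15,6,20,17,11,19,14]
j stops at 1, i stops at 2; i≥j ⇒ return 1. v=[5,4,18,10,15,6,20,17,11,19,14]

2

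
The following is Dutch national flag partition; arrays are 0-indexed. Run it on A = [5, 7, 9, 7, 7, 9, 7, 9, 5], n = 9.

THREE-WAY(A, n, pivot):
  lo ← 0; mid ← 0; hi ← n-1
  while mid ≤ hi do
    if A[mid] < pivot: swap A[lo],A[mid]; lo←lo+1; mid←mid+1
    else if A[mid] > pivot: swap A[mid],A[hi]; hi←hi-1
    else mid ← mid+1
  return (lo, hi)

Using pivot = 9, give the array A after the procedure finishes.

pivot = 9; lo=0, mid=0, hi=8
A[mid]=5<9: swap A[0],A[0]; lo=1,mid=1 → [5, 7, 9, 7, 7, 9, 7, 9, 5]
A[mid]=7<9: swap A[1],A[1]; lo=2,mid=2 → [5, 7, 9, 7, 7, 9, 7, 9, 5]
A[mid]=9=9: mid=3
A[mid]=7<9: swap A[2],A[3]; lo=3,mid=4 → [5, 7, 7, 9, 7, 9, 7, 9, 5]
A[mid]=7<9: swap A[3],A[4]; lo=4,mid=5 → [5, 7, 7, 7, 9, 9, 7, 9, 5]
A[mid]=9=9: mid=6
A[mid]=7<9: swap A[4],A[6]; lo=5,mid=7 → [5, 7, 7, 7, 7, 9, 9, 9, 5]
A[mid]=9=9: mid=8
A[mid]=5<9: swap A[5],A[8]; lo=6,mid=9 → [5, 7, 7, 7, 7, 5, 9, 9, 9]
end: lo=6, hi=8; A = [5, 7, 7, 7, 7, 5, 9, 9, 9]

[5, 7, 7, 7, 7, 5, 9, 9, 9]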